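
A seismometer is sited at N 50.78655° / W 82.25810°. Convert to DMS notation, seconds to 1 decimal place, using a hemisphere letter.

φ: 0.786550 × 60 = 47.19300′ → 47′, remainder × 60 = 11.580″
λ: 0.258100 × 60 = 15.48600′ → 15′, remainder × 60 = 29.160″

50°47′11.6″ N, 82°15′29.2″ W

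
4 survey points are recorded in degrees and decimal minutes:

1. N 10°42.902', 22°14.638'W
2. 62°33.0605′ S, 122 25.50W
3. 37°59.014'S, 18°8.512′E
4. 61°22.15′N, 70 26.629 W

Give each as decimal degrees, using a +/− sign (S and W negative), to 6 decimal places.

1. 10.715033, -22.243967
2. -62.551008, -122.425000
3. -37.983567, 18.141867
4. 61.369167, -70.443817

Point 1:
  Latitude: 42.902′ = 0.715033°; total 10.7150333
  N → positive
  Lon: 14.638′ = 0.243967°; total 22.2439667
  W ⇒ negate
Point 2:
  Lat: 33.0605′ = 0.551008°; total 62.5510083
  S ⇒ negate
  Lon: 122 + 25.5/60 = 122.4250000
  W → negative
Point 3:
  φ: 37 + 59.014/60 = 37.9835667
  S → negative
  Longitude: 8.512′ = 0.141867°; total 18.1418667
  E ⇒ keep positive
Point 4:
  φ: 22.15′ = 0.369167°; total 61.3691667
  N → positive
  Lon: 70 + 26.629/60 = 70.4438167
  hemisphere W, so the sign is −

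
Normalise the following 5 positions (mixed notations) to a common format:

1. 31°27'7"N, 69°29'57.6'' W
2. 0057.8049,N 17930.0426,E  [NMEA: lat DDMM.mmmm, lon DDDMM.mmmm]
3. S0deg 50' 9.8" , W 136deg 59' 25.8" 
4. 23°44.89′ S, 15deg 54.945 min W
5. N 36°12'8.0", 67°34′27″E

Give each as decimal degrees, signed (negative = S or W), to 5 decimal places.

1. 31.45194, -69.49933
2. 0.96342, 179.50071
3. -0.83606, -136.99050
4. -23.74817, -15.91575
5. 36.20222, 67.57417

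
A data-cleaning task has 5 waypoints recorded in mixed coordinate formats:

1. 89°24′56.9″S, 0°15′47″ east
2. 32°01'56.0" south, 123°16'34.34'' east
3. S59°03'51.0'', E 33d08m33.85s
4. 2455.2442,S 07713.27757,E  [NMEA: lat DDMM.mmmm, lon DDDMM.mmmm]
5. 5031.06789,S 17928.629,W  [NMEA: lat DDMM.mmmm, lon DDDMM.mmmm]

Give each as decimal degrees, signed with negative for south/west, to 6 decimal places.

1. -89.415806, 0.263056
2. -32.032222, 123.276206
3. -59.064167, 33.142736
4. -24.920737, 77.221293
5. -50.517798, -179.477150

Point 1:
  Lat: 24′ + 56.9″ = 24.94833′; 89 + 24.94833/60 = 89.4158056
  S → negative
  λ: 0 + 15/60 + 47/3600 = 0.2630556
  E → positive
Point 2:
  Lat: 32° + 1/60 + 56/3600 = 32 + 0.016667 + 0.015556 = 32.0322222
  S ⇒ negate
  Lon: 16′ + 34.34″ = 16.57233′; 123 + 16.57233/60 = 123.2762056
  E ⇒ keep positive
Point 3:
  Lat: 59° + 3/60 + 51/3600 = 59 + 0.050000 + 0.014167 = 59.0641667
  S ⇒ negate
  Lon: 8′ + 33.85″ = 8.56417′; 33 + 8.56417/60 = 33.1427361
  E ⇒ keep positive
Point 4:
  Latitude: split at 2 digits → 24° and 55.2442′; 24 + 55.2442/60 = 24.9207367
  hemisphere S, so the sign is −
  λ: degrees = first 3 digits = 77, minutes = 13.27757; 77 + 13.27757/60 = 77.2212928
  E ⇒ keep positive
Point 5:
  Lat: split at 2 digits → 50° and 31.06789′; 50 + 31.06789/60 = 50.5177982
  S → negative
  λ: split at 3 digits → 179° and 28.629′; 179 + 28.629/60 = 179.4771500
  W ⇒ negate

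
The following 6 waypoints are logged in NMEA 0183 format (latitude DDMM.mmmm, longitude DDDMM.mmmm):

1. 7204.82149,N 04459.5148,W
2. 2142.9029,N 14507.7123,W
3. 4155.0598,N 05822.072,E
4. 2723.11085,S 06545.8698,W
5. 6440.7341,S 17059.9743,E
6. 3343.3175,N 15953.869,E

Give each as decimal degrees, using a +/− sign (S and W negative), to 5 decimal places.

1. 72.08036, -44.99191
2. 21.71505, -145.12854
3. 41.91766, 58.36787
4. -27.38518, -65.76450
5. -64.67890, 170.99957
6. 33.72196, 159.89782

Point 1:
  Lat: degrees = first 2 digits = 72, minutes = 4.82149; 72 + 4.82149/60 = 72.080358
  N → positive
  Longitude: degrees = first 3 digits = 44, minutes = 59.5148; 44 + 59.5148/60 = 44.991913
  hemisphere W, so the sign is −
Point 2:
  Latitude: degrees = first 2 digits = 21, minutes = 42.9029; 21 + 42.9029/60 = 21.715048
  N ⇒ keep positive
  Longitude: split at 3 digits → 145° and 7.7123′; 145 + 7.7123/60 = 145.128538
  W ⇒ negate
Point 3:
  Latitude: degrees = first 2 digits = 41, minutes = 55.0598; 41 + 55.0598/60 = 41.917663
  N → positive
  Longitude: split at 3 digits → 058° and 22.072′; 58 + 22.072/60 = 58.367867
  E ⇒ keep positive
Point 4:
  Latitude: split at 2 digits → 27° and 23.11085′; 27 + 23.11085/60 = 27.385181
  S ⇒ negate
  Longitude: split at 3 digits → 065° and 45.8698′; 65 + 45.8698/60 = 65.764497
  W ⇒ negate
Point 5:
  Lat: degrees = first 2 digits = 64, minutes = 40.7341; 64 + 40.7341/60 = 64.678902
  hemisphere S, so the sign is −
  Lon: split at 3 digits → 170° and 59.9743′; 170 + 59.9743/60 = 170.999572
  E ⇒ keep positive
Point 6:
  φ: split at 2 digits → 33° and 43.3175′; 33 + 43.3175/60 = 33.721958
  N → positive
  Longitude: split at 3 digits → 159° and 53.869′; 159 + 53.869/60 = 159.897817
  E ⇒ keep positive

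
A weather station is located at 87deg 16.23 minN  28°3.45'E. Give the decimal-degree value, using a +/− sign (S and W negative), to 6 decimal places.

87.270500, 28.057500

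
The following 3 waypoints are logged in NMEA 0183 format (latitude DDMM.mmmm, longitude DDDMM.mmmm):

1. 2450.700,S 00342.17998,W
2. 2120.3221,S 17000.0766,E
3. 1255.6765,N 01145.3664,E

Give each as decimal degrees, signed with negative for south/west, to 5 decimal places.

Point 1:
  Lat: degrees = first 2 digits = 24, minutes = 50.7; 24 + 50.7/60 = 24.845000
  S → negative
  Longitude: degrees = first 3 digits = 3, minutes = 42.17998; 3 + 42.17998/60 = 3.703000
  W ⇒ negate
Point 2:
  Latitude: degrees = first 2 digits = 21, minutes = 20.3221; 21 + 20.3221/60 = 21.338702
  hemisphere S, so the sign is −
  Longitude: degrees = first 3 digits = 170, minutes = 0.0766; 170 + 0.0766/60 = 170.001277
  E → positive
Point 3:
  φ: split at 2 digits → 12° and 55.6765′; 12 + 55.6765/60 = 12.927942
  N → positive
  Longitude: split at 3 digits → 011° and 45.3664′; 11 + 45.3664/60 = 11.756107
  E ⇒ keep positive

1. -24.84500, -3.70300
2. -21.33870, 170.00128
3. 12.92794, 11.75611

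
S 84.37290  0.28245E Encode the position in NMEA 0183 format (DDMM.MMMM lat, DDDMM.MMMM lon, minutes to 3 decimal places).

8422.374,S / 00016.947,E

φ: minutes = (84.372900 − 84) × 60 = 22.37400
λ: 0° + 0.282450 × 60 = 0° 16.94700′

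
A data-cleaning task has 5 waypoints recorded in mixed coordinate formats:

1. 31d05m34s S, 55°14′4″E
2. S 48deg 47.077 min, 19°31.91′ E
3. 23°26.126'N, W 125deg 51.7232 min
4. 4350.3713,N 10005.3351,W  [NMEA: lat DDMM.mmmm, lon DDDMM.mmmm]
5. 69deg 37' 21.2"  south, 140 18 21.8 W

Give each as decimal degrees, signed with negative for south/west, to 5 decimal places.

Point 1:
  Latitude: 5′ + 34″ = 5.56667′; 31 + 5.56667/60 = 31.092778
  S ⇒ negate
  λ: 55 + 14/60 + 4/3600 = 55.234444
  E → positive
Point 2:
  Lat: 47.077′ = 0.784617°; total 48.784617
  hemisphere S, so the sign is −
  Lon: 19 + 31.91/60 = 19.531833
  E → positive
Point 3:
  φ: 26.126′ = 0.435433°; total 23.435433
  N ⇒ keep positive
  Lon: 125 + 51.7232/60 = 125.862053
  W → negative
Point 4:
  φ: split at 2 digits → 43° and 50.3713′; 43 + 50.3713/60 = 43.839522
  N ⇒ keep positive
  Lon: degrees = first 3 digits = 100, minutes = 5.3351; 100 + 5.3351/60 = 100.088918
  W → negative
Point 5:
  Lat: 69 + 37/60 + 21.2/3600 = 69.622556
  S → negative
  λ: 140 + 18/60 + 21.8/3600 = 140.306056
  W → negative

1. -31.09278, 55.23444
2. -48.78462, 19.53183
3. 23.43543, -125.86205
4. 43.83952, -100.08892
5. -69.62256, -140.30606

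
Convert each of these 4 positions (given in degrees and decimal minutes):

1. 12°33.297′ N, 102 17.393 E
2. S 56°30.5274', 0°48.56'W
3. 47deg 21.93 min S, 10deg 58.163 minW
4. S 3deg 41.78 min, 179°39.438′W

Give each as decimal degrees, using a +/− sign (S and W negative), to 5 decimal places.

Point 1:
  Lat: 12 + 33.297/60 = 12.554950
  N → positive
  λ: 102 + 17.393/60 = 102.289883
  E → positive
Point 2:
  Latitude: 56 + 30.5274/60 = 56.508790
  S ⇒ negate
  Lon: 48.56′ = 0.809333°; total 0.809333
  hemisphere W, so the sign is −
Point 3:
  Latitude: 47 + 21.93/60 = 47.365500
  S → negative
  Longitude: 10 + 58.163/60 = 10.969383
  W → negative
Point 4:
  Lat: 41.78′ = 0.696333°; total 3.696333
  hemisphere S, so the sign is −
  λ: 39.438′ = 0.657300°; total 179.657300
  W ⇒ negate

1. 12.55495, 102.28988
2. -56.50879, -0.80933
3. -47.36550, -10.96938
4. -3.69633, -179.65730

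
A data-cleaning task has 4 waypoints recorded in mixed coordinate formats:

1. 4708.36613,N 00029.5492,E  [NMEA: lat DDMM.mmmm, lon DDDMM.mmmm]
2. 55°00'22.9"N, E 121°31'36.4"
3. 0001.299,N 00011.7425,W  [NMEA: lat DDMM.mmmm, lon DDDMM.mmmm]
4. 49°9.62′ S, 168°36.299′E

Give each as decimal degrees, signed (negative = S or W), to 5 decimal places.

1. 47.13944, 0.49249
2. 55.00636, 121.52678
3. 0.02165, -0.19571
4. -49.16033, 168.60498

Point 1:
  Latitude: split at 2 digits → 47° and 8.36613′; 47 + 8.36613/60 = 47.139436
  N → positive
  λ: degrees = first 3 digits = 0, minutes = 29.5492; 0 + 29.5492/60 = 0.492487
  E ⇒ keep positive
Point 2:
  φ: 55 + 0/60 + 22.9/3600 = 55.006361
  N ⇒ keep positive
  λ: 121° + 31/60 + 36.4/3600 = 121 + 0.516667 + 0.010111 = 121.526778
  E ⇒ keep positive
Point 3:
  Lat: degrees = first 2 digits = 0, minutes = 1.299; 0 + 1.299/60 = 0.021650
  N ⇒ keep positive
  Lon: split at 3 digits → 000° and 11.7425′; 0 + 11.7425/60 = 0.195708
  W → negative
Point 4:
  Latitude: 9.62′ = 0.160333°; total 49.160333
  S ⇒ negate
  Lon: 168 + 36.299/60 = 168.604983
  E ⇒ keep positive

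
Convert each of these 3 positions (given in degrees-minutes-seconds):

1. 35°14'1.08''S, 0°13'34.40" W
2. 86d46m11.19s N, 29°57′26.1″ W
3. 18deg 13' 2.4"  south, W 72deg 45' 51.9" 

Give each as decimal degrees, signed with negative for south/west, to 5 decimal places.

Point 1:
  Lat: 35 + 14/60 + 1.08/3600 = 35.233633
  hemisphere S, so the sign is −
  Lon: 0 + 13/60 + 34.4/3600 = 0.226222
  hemisphere W, so the sign is −
Point 2:
  Lat: 46′ + 11.19″ = 46.18650′; 86 + 46.18650/60 = 86.769775
  N ⇒ keep positive
  Lon: 29 + 57/60 + 26.1/3600 = 29.957250
  W ⇒ negate
Point 3:
  φ: 18 + 13/60 + 2.4/3600 = 18.217333
  S → negative
  Lon: 72° + 45/60 + 51.9/3600 = 72 + 0.750000 + 0.014417 = 72.764417
  hemisphere W, so the sign is −

1. -35.23363, -0.22622
2. 86.76978, -29.95725
3. -18.21733, -72.76442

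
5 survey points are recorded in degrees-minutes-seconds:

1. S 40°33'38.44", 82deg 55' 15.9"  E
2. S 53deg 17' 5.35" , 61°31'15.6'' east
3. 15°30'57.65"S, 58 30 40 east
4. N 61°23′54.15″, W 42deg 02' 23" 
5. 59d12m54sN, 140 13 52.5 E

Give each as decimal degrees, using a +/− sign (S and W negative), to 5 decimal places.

Point 1:
  Latitude: 33′ + 38.44″ = 33.64067′; 40 + 33.64067/60 = 40.560678
  hemisphere S, so the sign is −
  Longitude: 55′ + 15.9″ = 55.26500′; 82 + 55.26500/60 = 82.921083
  E ⇒ keep positive
Point 2:
  Lat: 53° + 17/60 + 5.35/3600 = 53 + 0.283333 + 0.001486 = 53.284819
  S → negative
  Longitude: 61° + 31/60 + 15.6/3600 = 61 + 0.516667 + 0.004333 = 61.521000
  E ⇒ keep positive
Point 3:
  Latitude: 15 + 30/60 + 57.65/3600 = 15.516014
  hemisphere S, so the sign is −
  λ: 30′ + 40″ = 30.66667′; 58 + 30.66667/60 = 58.511111
  E ⇒ keep positive
Point 4:
  Latitude: 23′ + 54.15″ = 23.90250′; 61 + 23.90250/60 = 61.398375
  N ⇒ keep positive
  Lon: 2′ + 23″ = 2.38333′; 42 + 2.38333/60 = 42.039722
  W ⇒ negate
Point 5:
  Latitude: 59° + 12/60 + 54/3600 = 59 + 0.200000 + 0.015000 = 59.215000
  N → positive
  λ: 13′ + 52.5″ = 13.87500′; 140 + 13.87500/60 = 140.231250
  E ⇒ keep positive

1. -40.56068, 82.92108
2. -53.28482, 61.52100
3. -15.51601, 58.51111
4. 61.39838, -42.03972
5. 59.21500, 140.23125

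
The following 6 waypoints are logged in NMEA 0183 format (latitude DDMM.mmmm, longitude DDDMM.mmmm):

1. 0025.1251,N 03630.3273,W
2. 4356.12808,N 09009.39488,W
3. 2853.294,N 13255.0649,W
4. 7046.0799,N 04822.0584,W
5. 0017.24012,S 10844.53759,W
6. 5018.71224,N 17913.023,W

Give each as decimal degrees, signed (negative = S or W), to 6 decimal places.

Point 1:
  Latitude: split at 2 digits → 00° and 25.1251′; 0 + 25.1251/60 = 0.4187517
  N ⇒ keep positive
  Longitude: split at 3 digits → 036° and 30.3273′; 36 + 30.3273/60 = 36.5054550
  W → negative
Point 2:
  Latitude: degrees = first 2 digits = 43, minutes = 56.12808; 43 + 56.12808/60 = 43.9354680
  N ⇒ keep positive
  Lon: degrees = first 3 digits = 90, minutes = 9.39488; 90 + 9.39488/60 = 90.1565813
  hemisphere W, so the sign is −
Point 3:
  φ: split at 2 digits → 28° and 53.294′; 28 + 53.294/60 = 28.8882333
  N ⇒ keep positive
  λ: degrees = first 3 digits = 132, minutes = 55.0649; 132 + 55.0649/60 = 132.9177483
  W ⇒ negate
Point 4:
  Latitude: split at 2 digits → 70° and 46.0799′; 70 + 46.0799/60 = 70.7679983
  N → positive
  λ: degrees = first 3 digits = 48, minutes = 22.0584; 48 + 22.0584/60 = 48.3676400
  W ⇒ negate
Point 5:
  Latitude: split at 2 digits → 00° and 17.24012′; 0 + 17.24012/60 = 0.2873353
  S ⇒ negate
  Lon: split at 3 digits → 108° and 44.53759′; 108 + 44.53759/60 = 108.7422932
  W → negative
Point 6:
  φ: degrees = first 2 digits = 50, minutes = 18.71224; 50 + 18.71224/60 = 50.3118707
  N ⇒ keep positive
  Longitude: degrees = first 3 digits = 179, minutes = 13.023; 179 + 13.023/60 = 179.2170500
  hemisphere W, so the sign is −

1. 0.418752, -36.505455
2. 43.935468, -90.156581
3. 28.888233, -132.917748
4. 70.767998, -48.367640
5. -0.287335, -108.742293
6. 50.311871, -179.217050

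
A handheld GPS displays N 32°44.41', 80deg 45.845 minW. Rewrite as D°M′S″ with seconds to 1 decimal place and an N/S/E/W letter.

Latitude: 44.41000′ → 44′ and 0.41000 × 60 = 24.600″
λ: fractional minutes 0.84500 × 60 = 50.700″

32°44′24.6″ N, 80°45′50.7″ W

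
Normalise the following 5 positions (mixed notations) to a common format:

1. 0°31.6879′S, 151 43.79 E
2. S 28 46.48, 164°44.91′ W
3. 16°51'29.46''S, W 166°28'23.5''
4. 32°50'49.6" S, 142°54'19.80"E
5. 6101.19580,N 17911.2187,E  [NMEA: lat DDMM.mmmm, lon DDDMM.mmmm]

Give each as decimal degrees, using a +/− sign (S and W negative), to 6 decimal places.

Point 1:
  Latitude: 0 + 31.6879/60 = 0.5281317
  S → negative
  Lon: 43.79′ = 0.729833°; total 151.7298333
  E → positive
Point 2:
  φ: 28 + 46.48/60 = 28.7746667
  S ⇒ negate
  Lon: 44.91′ = 0.748500°; total 164.7485000
  W ⇒ negate
Point 3:
  φ: 16° + 51/60 + 29.46/3600 = 16 + 0.850000 + 0.008183 = 16.8581833
  S → negative
  λ: 166° + 28/60 + 23.5/3600 = 166 + 0.466667 + 0.006528 = 166.4731944
  W → negative
Point 4:
  φ: 32 + 50/60 + 49.6/3600 = 32.8471111
  S → negative
  Longitude: 142° + 54/60 + 19.8/3600 = 142 + 0.900000 + 0.005500 = 142.9055000
  E → positive
Point 5:
  Lat: degrees = first 2 digits = 61, minutes = 1.1958; 61 + 1.1958/60 = 61.0199300
  N ⇒ keep positive
  Longitude: split at 3 digits → 179° and 11.2187′; 179 + 11.2187/60 = 179.1869783
  E → positive

1. -0.528132, 151.729833
2. -28.774667, -164.748500
3. -16.858183, -166.473194
4. -32.847111, 142.905500
5. 61.019930, 179.186978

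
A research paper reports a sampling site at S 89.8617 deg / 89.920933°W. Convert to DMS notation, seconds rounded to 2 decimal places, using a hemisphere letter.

89°51′42.12″ S, 89°55′15.36″ W

Latitude: 0.861700 × 60 = 51.70200′ → 51′, remainder × 60 = 42.1200″
Longitude: whole degrees 89; 55.25598′ → 55′ and 15.3588″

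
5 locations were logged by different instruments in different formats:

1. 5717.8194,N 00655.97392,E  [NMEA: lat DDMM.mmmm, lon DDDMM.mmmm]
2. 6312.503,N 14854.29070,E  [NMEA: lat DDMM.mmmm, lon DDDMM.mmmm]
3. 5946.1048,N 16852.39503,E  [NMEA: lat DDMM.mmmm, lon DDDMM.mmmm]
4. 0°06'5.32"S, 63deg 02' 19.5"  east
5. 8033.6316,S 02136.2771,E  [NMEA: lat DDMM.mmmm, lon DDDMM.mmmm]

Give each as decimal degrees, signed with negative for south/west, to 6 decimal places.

1. 57.296990, 6.932899
2. 63.208383, 148.904845
3. 59.768413, 168.873251
4. -0.101478, 63.038750
5. -80.560527, 21.604618

Point 1:
  Latitude: split at 2 digits → 57° and 17.8194′; 57 + 17.8194/60 = 57.2969900
  N ⇒ keep positive
  λ: split at 3 digits → 006° and 55.97392′; 6 + 55.97392/60 = 6.9328987
  E ⇒ keep positive
Point 2:
  φ: degrees = first 2 digits = 63, minutes = 12.503; 63 + 12.503/60 = 63.2083833
  N → positive
  λ: degrees = first 3 digits = 148, minutes = 54.2907; 148 + 54.2907/60 = 148.9048450
  E → positive
Point 3:
  Lat: degrees = first 2 digits = 59, minutes = 46.1048; 59 + 46.1048/60 = 59.7684133
  N → positive
  λ: split at 3 digits → 168° and 52.39503′; 168 + 52.39503/60 = 168.8732505
  E ⇒ keep positive
Point 4:
  φ: 0 + 6/60 + 5.32/3600 = 0.1014778
  S ⇒ negate
  Longitude: 63° + 2/60 + 19.5/3600 = 63 + 0.033333 + 0.005417 = 63.0387500
  E ⇒ keep positive
Point 5:
  Lat: degrees = first 2 digits = 80, minutes = 33.6316; 80 + 33.6316/60 = 80.5605267
  S ⇒ negate
  λ: degrees = first 3 digits = 21, minutes = 36.2771; 21 + 36.2771/60 = 21.6046183
  E ⇒ keep positive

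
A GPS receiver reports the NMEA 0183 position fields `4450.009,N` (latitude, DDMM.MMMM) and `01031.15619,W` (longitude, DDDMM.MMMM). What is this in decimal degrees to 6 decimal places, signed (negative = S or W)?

44.833483, -10.519270

Lat: degrees = first 2 digits = 44, minutes = 50.009; 44 + 50.009/60 = 44.8334833
N → positive
Lon: degrees = first 3 digits = 10, minutes = 31.15619; 10 + 31.15619/60 = 10.5192698
W ⇒ negate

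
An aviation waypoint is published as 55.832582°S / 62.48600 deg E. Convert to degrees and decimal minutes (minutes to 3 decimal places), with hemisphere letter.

55° 49.955′ S, 62° 29.160′ E

φ: minutes = (55.832582 − 55) × 60 = 49.95492
Longitude: minutes = (62.486000 − 62) × 60 = 29.16000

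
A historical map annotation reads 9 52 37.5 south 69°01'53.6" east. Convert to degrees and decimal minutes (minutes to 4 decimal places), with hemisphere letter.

9° 52.6250′ S, 69° 1.8933′ E

Latitude: 52 + 37.5/60 = 52.625000′
Lon: seconds/60 = 0.89333; minutes = 1 + 0.89333 = 1.893333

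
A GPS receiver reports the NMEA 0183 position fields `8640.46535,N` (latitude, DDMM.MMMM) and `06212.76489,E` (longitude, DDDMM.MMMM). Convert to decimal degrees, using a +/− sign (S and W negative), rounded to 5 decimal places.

86.67442, 62.21275

Latitude: degrees = first 2 digits = 86, minutes = 40.46535; 86 + 40.46535/60 = 86.674423
N → positive
λ: degrees = first 3 digits = 62, minutes = 12.76489; 62 + 12.76489/60 = 62.212748
E ⇒ keep positive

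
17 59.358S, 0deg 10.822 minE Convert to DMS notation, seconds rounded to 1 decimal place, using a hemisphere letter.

17°59′21.5″ S, 0°10′49.3″ E

Latitude: fractional minutes 0.35800 × 60 = 21.480″
Longitude: fractional minutes 0.82200 × 60 = 49.320″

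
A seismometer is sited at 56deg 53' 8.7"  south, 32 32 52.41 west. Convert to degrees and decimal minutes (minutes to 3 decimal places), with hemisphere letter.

Lat: seconds/60 = 0.14500; minutes = 53 + 0.14500 = 53.14500
Lon: 32 + 52.41/60 = 32.87350′

56° 53.145′ S, 32° 32.874′ W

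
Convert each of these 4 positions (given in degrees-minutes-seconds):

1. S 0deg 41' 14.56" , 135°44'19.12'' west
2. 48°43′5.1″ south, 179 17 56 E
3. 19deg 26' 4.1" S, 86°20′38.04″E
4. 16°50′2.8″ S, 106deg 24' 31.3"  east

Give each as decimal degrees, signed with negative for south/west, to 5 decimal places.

Point 1:
  φ: 0° + 41/60 + 14.56/3600 = 0 + 0.683333 + 0.004044 = 0.687378
  hemisphere S, so the sign is −
  λ: 135 + 44/60 + 19.12/3600 = 135.738644
  W ⇒ negate
Point 2:
  φ: 43′ + 5.1″ = 43.08500′; 48 + 43.08500/60 = 48.718083
  S → negative
  Lon: 17′ + 56″ = 17.93333′; 179 + 17.93333/60 = 179.298889
  E → positive
Point 3:
  Latitude: 19 + 26/60 + 4.1/3600 = 19.434472
  hemisphere S, so the sign is −
  λ: 86° + 20/60 + 38.04/3600 = 86 + 0.333333 + 0.010567 = 86.343900
  E → positive
Point 4:
  Latitude: 50′ + 2.8″ = 50.04667′; 16 + 50.04667/60 = 16.834111
  S → negative
  Longitude: 24′ + 31.3″ = 24.52167′; 106 + 24.52167/60 = 106.408694
  E → positive

1. -0.68738, -135.73864
2. -48.71808, 179.29889
3. -19.43447, 86.34390
4. -16.83411, 106.40869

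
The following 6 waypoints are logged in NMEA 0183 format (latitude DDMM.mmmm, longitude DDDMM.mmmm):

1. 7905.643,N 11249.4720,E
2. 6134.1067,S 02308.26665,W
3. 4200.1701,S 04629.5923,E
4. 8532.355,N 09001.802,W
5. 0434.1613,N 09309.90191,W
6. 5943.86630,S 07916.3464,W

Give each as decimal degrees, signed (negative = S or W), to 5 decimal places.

1. 79.09405, 112.82453
2. -61.56845, -23.13778
3. -42.00284, 46.49321
4. 85.53925, -90.03003
5. 4.56936, -93.16503
6. -59.73111, -79.27244

Point 1:
  Lat: split at 2 digits → 79° and 5.643′; 79 + 5.643/60 = 79.094050
  N → positive
  Longitude: split at 3 digits → 112° and 49.472′; 112 + 49.472/60 = 112.824533
  E ⇒ keep positive
Point 2:
  φ: degrees = first 2 digits = 61, minutes = 34.1067; 61 + 34.1067/60 = 61.568445
  S ⇒ negate
  Lon: degrees = first 3 digits = 23, minutes = 8.26665; 23 + 8.26665/60 = 23.137778
  W → negative
Point 3:
  Latitude: split at 2 digits → 42° and 0.1701′; 42 + 0.1701/60 = 42.002835
  hemisphere S, so the sign is −
  λ: degrees = first 3 digits = 46, minutes = 29.5923; 46 + 29.5923/60 = 46.493205
  E → positive
Point 4:
  Lat: split at 2 digits → 85° and 32.355′; 85 + 32.355/60 = 85.539250
  N → positive
  λ: split at 3 digits → 090° and 1.802′; 90 + 1.802/60 = 90.030033
  W → negative
Point 5:
  Lat: split at 2 digits → 04° and 34.1613′; 4 + 34.1613/60 = 4.569355
  N → positive
  λ: split at 3 digits → 093° and 9.90191′; 93 + 9.90191/60 = 93.165032
  W ⇒ negate
Point 6:
  Latitude: split at 2 digits → 59° and 43.8663′; 59 + 43.8663/60 = 59.731105
  S ⇒ negate
  Longitude: split at 3 digits → 079° and 16.3464′; 79 + 16.3464/60 = 79.272440
  W ⇒ negate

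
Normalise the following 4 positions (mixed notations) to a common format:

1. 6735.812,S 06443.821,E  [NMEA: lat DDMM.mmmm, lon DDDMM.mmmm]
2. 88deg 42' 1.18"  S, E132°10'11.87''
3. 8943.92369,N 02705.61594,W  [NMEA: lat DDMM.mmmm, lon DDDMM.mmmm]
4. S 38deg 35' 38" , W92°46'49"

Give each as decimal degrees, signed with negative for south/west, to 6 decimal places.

Point 1:
  Lat: degrees = first 2 digits = 67, minutes = 35.812; 67 + 35.812/60 = 67.5968667
  S ⇒ negate
  λ: degrees = first 3 digits = 64, minutes = 43.821; 64 + 43.821/60 = 64.7303500
  E ⇒ keep positive
Point 2:
  φ: 42′ + 1.18″ = 42.01967′; 88 + 42.01967/60 = 88.7003278
  S → negative
  Lon: 10′ + 11.87″ = 10.19783′; 132 + 10.19783/60 = 132.1699639
  E → positive
Point 3:
  Lat: degrees = first 2 digits = 89, minutes = 43.92369; 89 + 43.92369/60 = 89.7320615
  N ⇒ keep positive
  Longitude: degrees = first 3 digits = 27, minutes = 5.61594; 27 + 5.61594/60 = 27.0935990
  hemisphere W, so the sign is −
Point 4:
  Latitude: 38 + 35/60 + 38/3600 = 38.5938889
  S ⇒ negate
  Longitude: 92 + 46/60 + 49/3600 = 92.7802778
  hemisphere W, so the sign is −

1. -67.596867, 64.730350
2. -88.700328, 132.169964
3. 89.732062, -27.093599
4. -38.593889, -92.780278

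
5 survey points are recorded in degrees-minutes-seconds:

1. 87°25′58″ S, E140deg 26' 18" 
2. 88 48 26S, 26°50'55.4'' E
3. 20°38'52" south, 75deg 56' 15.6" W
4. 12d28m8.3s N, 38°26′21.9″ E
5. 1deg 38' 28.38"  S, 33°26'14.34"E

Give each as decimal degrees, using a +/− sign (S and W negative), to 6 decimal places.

1. -87.432778, 140.438333
2. -88.807222, 26.848722
3. -20.647778, -75.937667
4. 12.468972, 38.439417
5. -1.641217, 33.437317

Point 1:
  Latitude: 25′ + 58″ = 25.96667′; 87 + 25.96667/60 = 87.4327778
  S ⇒ negate
  Lon: 140 + 26/60 + 18/3600 = 140.4383333
  E ⇒ keep positive
Point 2:
  Lat: 88 + 48/60 + 26/3600 = 88.8072222
  S → negative
  Longitude: 26° + 50/60 + 55.4/3600 = 26 + 0.833333 + 0.015389 = 26.8487222
  E ⇒ keep positive
Point 3:
  Latitude: 38′ + 52″ = 38.86667′; 20 + 38.86667/60 = 20.6477778
  hemisphere S, so the sign is −
  Longitude: 75 + 56/60 + 15.6/3600 = 75.9376667
  W → negative
Point 4:
  Lat: 12 + 28/60 + 8.3/3600 = 12.4689722
  N → positive
  Lon: 38 + 26/60 + 21.9/3600 = 38.4394167
  E → positive
Point 5:
  Lat: 38′ + 28.38″ = 38.47300′; 1 + 38.47300/60 = 1.6412167
  S → negative
  λ: 26′ + 14.34″ = 26.23900′; 33 + 26.23900/60 = 33.4373167
  E ⇒ keep positive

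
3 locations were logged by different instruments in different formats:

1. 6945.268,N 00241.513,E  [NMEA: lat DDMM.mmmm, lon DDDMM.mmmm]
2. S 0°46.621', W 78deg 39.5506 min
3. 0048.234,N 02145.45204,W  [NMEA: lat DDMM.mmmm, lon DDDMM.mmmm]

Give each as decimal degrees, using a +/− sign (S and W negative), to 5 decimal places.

Point 1:
  Lat: degrees = first 2 digits = 69, minutes = 45.268; 69 + 45.268/60 = 69.754467
  N → positive
  Lon: split at 3 digits → 002° and 41.513′; 2 + 41.513/60 = 2.691883
  E → positive
Point 2:
  φ: 46.621′ = 0.777017°; total 0.777017
  S ⇒ negate
  Lon: 39.5506′ = 0.659177°; total 78.659177
  hemisphere W, so the sign is −
Point 3:
  Latitude: split at 2 digits → 00° and 48.234′; 0 + 48.234/60 = 0.803900
  N → positive
  Lon: degrees = first 3 digits = 21, minutes = 45.45204; 21 + 45.45204/60 = 21.757534
  hemisphere W, so the sign is −

1. 69.75447, 2.69188
2. -0.77702, -78.65918
3. 0.80390, -21.75753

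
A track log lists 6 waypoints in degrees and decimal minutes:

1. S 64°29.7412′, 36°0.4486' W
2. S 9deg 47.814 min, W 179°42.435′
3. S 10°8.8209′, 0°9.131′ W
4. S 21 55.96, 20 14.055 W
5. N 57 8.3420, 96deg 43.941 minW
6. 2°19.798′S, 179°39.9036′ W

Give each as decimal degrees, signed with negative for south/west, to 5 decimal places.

Point 1:
  φ: 64 + 29.7412/60 = 64.495687
  S ⇒ negate
  Lon: 0.4486′ = 0.007477°; total 36.007477
  W ⇒ negate
Point 2:
  Latitude: 47.814′ = 0.796900°; total 9.796900
  S → negative
  Longitude: 42.435′ = 0.707250°; total 179.707250
  W ⇒ negate
Point 3:
  Lat: 8.8209′ = 0.147015°; total 10.147015
  hemisphere S, so the sign is −
  λ: 9.131′ = 0.152183°; total 0.152183
  hemisphere W, so the sign is −
Point 4:
  φ: 21 + 55.96/60 = 21.932667
  hemisphere S, so the sign is −
  λ: 14.055′ = 0.234250°; total 20.234250
  W → negative
Point 5:
  φ: 57 + 8.342/60 = 57.139033
  N ⇒ keep positive
  λ: 43.941′ = 0.732350°; total 96.732350
  W ⇒ negate
Point 6:
  φ: 19.798′ = 0.329967°; total 2.329967
  S ⇒ negate
  Lon: 179 + 39.9036/60 = 179.665060
  W ⇒ negate

1. -64.49569, -36.00748
2. -9.79690, -179.70725
3. -10.14702, -0.15218
4. -21.93267, -20.23425
5. 57.13903, -96.73235
6. -2.32997, -179.66506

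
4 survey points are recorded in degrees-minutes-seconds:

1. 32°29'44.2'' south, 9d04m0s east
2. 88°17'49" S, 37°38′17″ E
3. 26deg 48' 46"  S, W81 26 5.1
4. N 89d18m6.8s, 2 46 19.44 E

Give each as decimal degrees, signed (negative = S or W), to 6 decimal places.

1. -32.495611, 9.066667
2. -88.296944, 37.638056
3. -26.812778, -81.434750
4. 89.301889, 2.772067

Point 1:
  Lat: 32 + 29/60 + 44.2/3600 = 32.4956111
  S ⇒ negate
  Lon: 4′ + 0″ = 4.00000′; 9 + 4.00000/60 = 9.0666667
  E → positive
Point 2:
  Lat: 88° + 17/60 + 49/3600 = 88 + 0.283333 + 0.013611 = 88.2969444
  S → negative
  λ: 37° + 38/60 + 17/3600 = 37 + 0.633333 + 0.004722 = 37.6380556
  E ⇒ keep positive
Point 3:
  Latitude: 48′ + 46″ = 48.76667′; 26 + 48.76667/60 = 26.8127778
  S ⇒ negate
  Longitude: 26′ + 5.1″ = 26.08500′; 81 + 26.08500/60 = 81.4347500
  W → negative
Point 4:
  Lat: 89 + 18/60 + 6.8/3600 = 89.3018889
  N → positive
  Lon: 2° + 46/60 + 19.44/3600 = 2 + 0.766667 + 0.005400 = 2.7720667
  E ⇒ keep positive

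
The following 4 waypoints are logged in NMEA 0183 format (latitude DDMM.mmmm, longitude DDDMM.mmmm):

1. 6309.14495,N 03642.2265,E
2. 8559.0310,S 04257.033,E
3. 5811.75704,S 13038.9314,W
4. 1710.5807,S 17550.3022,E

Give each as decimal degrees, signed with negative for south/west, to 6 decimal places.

Point 1:
  Latitude: split at 2 digits → 63° and 9.14495′; 63 + 9.14495/60 = 63.1524158
  N ⇒ keep positive
  Lon: degrees = first 3 digits = 36, minutes = 42.2265; 36 + 42.2265/60 = 36.7037750
  E ⇒ keep positive
Point 2:
  Latitude: split at 2 digits → 85° and 59.031′; 85 + 59.031/60 = 85.9838500
  hemisphere S, so the sign is −
  Lon: split at 3 digits → 042° and 57.033′; 42 + 57.033/60 = 42.9505500
  E → positive
Point 3:
  Latitude: degrees = first 2 digits = 58, minutes = 11.75704; 58 + 11.75704/60 = 58.1959507
  hemisphere S, so the sign is −
  λ: split at 3 digits → 130° and 38.9314′; 130 + 38.9314/60 = 130.6488567
  W ⇒ negate
Point 4:
  φ: split at 2 digits → 17° and 10.5807′; 17 + 10.5807/60 = 17.1763450
  hemisphere S, so the sign is −
  λ: split at 3 digits → 175° and 50.3022′; 175 + 50.3022/60 = 175.8383700
  E → positive

1. 63.152416, 36.703775
2. -85.983850, 42.950550
3. -58.195951, -130.648857
4. -17.176345, 175.838370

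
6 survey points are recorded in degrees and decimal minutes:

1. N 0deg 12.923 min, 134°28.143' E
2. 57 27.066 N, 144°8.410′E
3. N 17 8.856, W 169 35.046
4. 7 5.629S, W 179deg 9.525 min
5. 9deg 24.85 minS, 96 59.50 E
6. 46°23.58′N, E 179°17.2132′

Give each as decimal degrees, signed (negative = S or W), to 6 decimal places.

1. 0.215383, 134.469050
2. 57.451100, 144.140167
3. 17.147600, -169.584100
4. -7.093817, -179.158750
5. -9.414167, 96.991667
6. 46.393000, 179.286887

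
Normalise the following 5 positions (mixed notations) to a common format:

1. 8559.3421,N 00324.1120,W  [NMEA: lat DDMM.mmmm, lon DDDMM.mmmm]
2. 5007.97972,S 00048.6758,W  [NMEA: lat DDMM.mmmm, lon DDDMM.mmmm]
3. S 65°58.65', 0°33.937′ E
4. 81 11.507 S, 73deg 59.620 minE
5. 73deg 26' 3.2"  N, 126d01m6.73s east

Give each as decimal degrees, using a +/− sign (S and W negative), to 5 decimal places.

1. 85.98904, -3.40187
2. -50.13300, -0.81126
3. -65.97750, 0.56562
4. -81.19178, 73.99367
5. 73.43422, 126.01854

Point 1:
  φ: split at 2 digits → 85° and 59.3421′; 85 + 59.3421/60 = 85.989035
  N → positive
  λ: split at 3 digits → 003° and 24.112′; 3 + 24.112/60 = 3.401867
  hemisphere W, so the sign is −
Point 2:
  Lat: split at 2 digits → 50° and 7.97972′; 50 + 7.97972/60 = 50.132995
  S → negative
  λ: degrees = first 3 digits = 0, minutes = 48.6758; 0 + 48.6758/60 = 0.811263
  W ⇒ negate
Point 3:
  φ: 65 + 58.65/60 = 65.977500
  S → negative
  Lon: 33.937′ = 0.565617°; total 0.565617
  E ⇒ keep positive
Point 4:
  Lat: 81 + 11.507/60 = 81.191783
  S → negative
  λ: 59.62′ = 0.993667°; total 73.993667
  E ⇒ keep positive
Point 5:
  φ: 26′ + 3.2″ = 26.05333′; 73 + 26.05333/60 = 73.434222
  N → positive
  Lon: 1′ + 6.73″ = 1.11217′; 126 + 1.11217/60 = 126.018536
  E → positive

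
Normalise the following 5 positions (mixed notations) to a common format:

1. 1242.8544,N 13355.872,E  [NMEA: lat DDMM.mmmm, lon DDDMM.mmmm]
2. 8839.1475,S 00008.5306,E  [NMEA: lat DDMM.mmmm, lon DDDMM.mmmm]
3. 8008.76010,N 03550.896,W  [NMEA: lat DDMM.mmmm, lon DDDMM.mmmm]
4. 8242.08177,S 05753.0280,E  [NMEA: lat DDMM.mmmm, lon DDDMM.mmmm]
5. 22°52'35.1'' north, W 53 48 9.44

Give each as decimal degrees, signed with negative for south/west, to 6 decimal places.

Point 1:
  Lat: degrees = first 2 digits = 12, minutes = 42.8544; 12 + 42.8544/60 = 12.7142400
  N → positive
  Lon: degrees = first 3 digits = 133, minutes = 55.872; 133 + 55.872/60 = 133.9312000
  E → positive
Point 2:
  Latitude: degrees = first 2 digits = 88, minutes = 39.1475; 88 + 39.1475/60 = 88.6524583
  S → negative
  Longitude: degrees = first 3 digits = 0, minutes = 8.5306; 0 + 8.5306/60 = 0.1421767
  E ⇒ keep positive
Point 3:
  Latitude: split at 2 digits → 80° and 8.7601′; 80 + 8.7601/60 = 80.1460017
  N ⇒ keep positive
  Lon: split at 3 digits → 035° and 50.896′; 35 + 50.896/60 = 35.8482667
  W ⇒ negate
Point 4:
  φ: split at 2 digits → 82° and 42.08177′; 82 + 42.08177/60 = 82.7013628
  hemisphere S, so the sign is −
  λ: split at 3 digits → 057° and 53.028′; 57 + 53.028/60 = 57.8838000
  E ⇒ keep positive
Point 5:
  Latitude: 52′ + 35.1″ = 52.58500′; 22 + 52.58500/60 = 22.8764167
  N ⇒ keep positive
  Lon: 53 + 48/60 + 9.44/3600 = 53.8026222
  W → negative

1. 12.714240, 133.931200
2. -88.652458, 0.142177
3. 80.146002, -35.848267
4. -82.701363, 57.883800
5. 22.876417, -53.802622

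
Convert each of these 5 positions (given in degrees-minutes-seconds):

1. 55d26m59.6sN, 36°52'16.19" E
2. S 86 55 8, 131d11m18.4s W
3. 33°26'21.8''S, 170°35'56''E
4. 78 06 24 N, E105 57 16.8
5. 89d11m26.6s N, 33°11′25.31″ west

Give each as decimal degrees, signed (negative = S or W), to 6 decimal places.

1. 55.449889, 36.871164
2. -86.918889, -131.188444
3. -33.439389, 170.598889
4. 78.106667, 105.954667
5. 89.190722, -33.190364

Point 1:
  Lat: 26′ + 59.6″ = 26.99333′; 55 + 26.99333/60 = 55.4498889
  N → positive
  λ: 52′ + 16.19″ = 52.26983′; 36 + 52.26983/60 = 36.8711639
  E → positive
Point 2:
  Latitude: 55′ + 8″ = 55.13333′; 86 + 55.13333/60 = 86.9188889
  hemisphere S, so the sign is −
  Lon: 131° + 11/60 + 18.4/3600 = 131 + 0.183333 + 0.005111 = 131.1884444
  hemisphere W, so the sign is −
Point 3:
  Lat: 33 + 26/60 + 21.8/3600 = 33.4393889
  S → negative
  Longitude: 170 + 35/60 + 56/3600 = 170.5988889
  E ⇒ keep positive
Point 4:
  Lat: 6′ + 24″ = 6.40000′; 78 + 6.40000/60 = 78.1066667
  N → positive
  λ: 105 + 57/60 + 16.8/3600 = 105.9546667
  E ⇒ keep positive
Point 5:
  φ: 89 + 11/60 + 26.6/3600 = 89.1907222
  N → positive
  Lon: 33 + 11/60 + 25.31/3600 = 33.1903639
  hemisphere W, so the sign is −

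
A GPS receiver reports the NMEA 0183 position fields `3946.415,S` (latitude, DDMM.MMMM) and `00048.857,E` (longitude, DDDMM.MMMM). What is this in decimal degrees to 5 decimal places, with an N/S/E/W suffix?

39.77358° S, 0.81428° E

Latitude: split at 2 digits → 39° and 46.415′; 39 + 46.415/60 = 39.773583
Lon: degrees = first 3 digits = 0, minutes = 48.857; 0 + 48.857/60 = 0.814283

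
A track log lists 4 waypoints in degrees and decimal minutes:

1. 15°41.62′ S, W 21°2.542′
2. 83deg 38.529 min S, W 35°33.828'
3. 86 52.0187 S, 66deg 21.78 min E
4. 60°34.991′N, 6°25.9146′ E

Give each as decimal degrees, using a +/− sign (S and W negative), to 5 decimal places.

Point 1:
  Latitude: 15 + 41.62/60 = 15.693667
  hemisphere S, so the sign is −
  Lon: 21 + 2.542/60 = 21.042367
  W → negative
Point 2:
  φ: 38.529′ = 0.642150°; total 83.642150
  S ⇒ negate
  λ: 35 + 33.828/60 = 35.563800
  W → negative
Point 3:
  φ: 86 + 52.0187/60 = 86.866978
  S → negative
  λ: 21.78′ = 0.363000°; total 66.363000
  E → positive
Point 4:
  Latitude: 34.991′ = 0.583183°; total 60.583183
  N ⇒ keep positive
  Longitude: 25.9146′ = 0.431910°; total 6.431910
  E ⇒ keep positive

1. -15.69367, -21.04237
2. -83.64215, -35.56380
3. -86.86698, 66.36300
4. 60.58318, 6.43191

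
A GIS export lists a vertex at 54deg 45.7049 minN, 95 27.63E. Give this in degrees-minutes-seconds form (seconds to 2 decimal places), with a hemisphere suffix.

Latitude: fractional minutes 0.70490 × 60 = 42.2940″
λ: 27.63000′ → 27′ and 0.63000 × 60 = 37.8000″

54°45′42.29″ N, 95°27′37.80″ E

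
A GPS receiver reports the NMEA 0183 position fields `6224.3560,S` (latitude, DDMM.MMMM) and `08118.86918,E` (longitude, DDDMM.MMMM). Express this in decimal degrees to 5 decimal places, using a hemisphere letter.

62.40593° S, 81.31449° E

φ: degrees = first 2 digits = 62, minutes = 24.356; 62 + 24.356/60 = 62.405933
Lon: degrees = first 3 digits = 81, minutes = 18.86918; 81 + 18.86918/60 = 81.314486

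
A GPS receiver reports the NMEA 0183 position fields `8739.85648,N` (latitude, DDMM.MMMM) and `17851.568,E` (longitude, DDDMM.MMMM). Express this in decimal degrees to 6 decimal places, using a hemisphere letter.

87.664275° N, 178.859467° E

φ: degrees = first 2 digits = 87, minutes = 39.85648; 87 + 39.85648/60 = 87.6642747
Lon: split at 3 digits → 178° and 51.568′; 178 + 51.568/60 = 178.8594667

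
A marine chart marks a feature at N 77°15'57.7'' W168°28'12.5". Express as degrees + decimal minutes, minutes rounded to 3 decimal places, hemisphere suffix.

Latitude: 15 + 57.7/60 = 15.96167′
λ: 28 + 12.5/60 = 28.20833′

77° 15.962′ N, 168° 28.208′ W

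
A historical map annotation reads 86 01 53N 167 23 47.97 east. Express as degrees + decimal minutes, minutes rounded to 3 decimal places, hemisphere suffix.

86° 1.883′ N, 167° 23.800′ E

Lat: seconds/60 = 0.88333; minutes = 1 + 0.88333 = 1.88333
λ: seconds/60 = 0.79950; minutes = 23 + 0.79950 = 23.79950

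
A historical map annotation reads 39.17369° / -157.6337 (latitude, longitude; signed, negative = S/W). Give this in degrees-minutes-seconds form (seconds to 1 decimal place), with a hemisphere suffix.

39°10′25.3″ N, 157°38′1.3″ W

Lat: 0.173690° → 10.42140′; 0.42140 × 60 = 25.284″
Longitude is negative → W; |value| = 157.633700
λ: 0.633700 × 60 = 38.02200′ → 38′, remainder × 60 = 1.320″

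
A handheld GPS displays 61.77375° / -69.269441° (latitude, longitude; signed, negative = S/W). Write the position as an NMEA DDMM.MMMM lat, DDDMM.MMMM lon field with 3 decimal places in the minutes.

6146.425,N / 06916.166,W

Latitude: 61° + 0.773750 × 60 = 61° 46.42500′
Longitude is negative → W; |value| = 69.269441
Longitude: minutes = (69.269441 − 69) × 60 = 16.16646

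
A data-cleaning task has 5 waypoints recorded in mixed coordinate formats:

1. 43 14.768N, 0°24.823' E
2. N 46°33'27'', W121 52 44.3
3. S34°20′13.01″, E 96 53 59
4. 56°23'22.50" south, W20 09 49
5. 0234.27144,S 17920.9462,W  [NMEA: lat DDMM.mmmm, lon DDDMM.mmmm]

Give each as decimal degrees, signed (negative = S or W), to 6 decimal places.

1. 43.246133, 0.413717
2. 46.557500, -121.878972
3. -34.336947, 96.899722
4. -56.389583, -20.163611
5. -2.571191, -179.349103

Point 1:
  Lat: 14.768′ = 0.246133°; total 43.2461333
  N ⇒ keep positive
  Lon: 24.823′ = 0.413717°; total 0.4137167
  E ⇒ keep positive
Point 2:
  φ: 33′ + 27″ = 33.45000′; 46 + 33.45000/60 = 46.5575000
  N ⇒ keep positive
  λ: 121° + 52/60 + 44.3/3600 = 121 + 0.866667 + 0.012306 = 121.8789722
  W ⇒ negate
Point 3:
  φ: 34° + 20/60 + 13.01/3600 = 34 + 0.333333 + 0.003614 = 34.3369472
  S ⇒ negate
  λ: 96 + 53/60 + 59/3600 = 96.8997222
  E ⇒ keep positive
Point 4:
  φ: 23′ + 22.5″ = 23.37500′; 56 + 23.37500/60 = 56.3895833
  hemisphere S, so the sign is −
  λ: 9′ + 49″ = 9.81667′; 20 + 9.81667/60 = 20.1636111
  W → negative
Point 5:
  φ: split at 2 digits → 02° and 34.27144′; 2 + 34.27144/60 = 2.5711907
  S ⇒ negate
  Longitude: split at 3 digits → 179° and 20.9462′; 179 + 20.9462/60 = 179.3491033
  W ⇒ negate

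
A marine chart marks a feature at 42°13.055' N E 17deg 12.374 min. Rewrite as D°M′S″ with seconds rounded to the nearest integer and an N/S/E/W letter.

42°13′3″ N, 17°12′22″ E

φ: 13.05500′ → 13′ and 0.05500 × 60 = 3.30″
Lon: fractional minutes 0.37400 × 60 = 22.44″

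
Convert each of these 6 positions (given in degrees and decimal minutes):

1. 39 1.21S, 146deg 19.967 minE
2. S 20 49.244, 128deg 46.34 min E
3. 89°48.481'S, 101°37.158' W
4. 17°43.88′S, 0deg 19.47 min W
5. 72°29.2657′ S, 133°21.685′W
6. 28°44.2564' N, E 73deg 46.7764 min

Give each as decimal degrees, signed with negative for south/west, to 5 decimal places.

Point 1:
  φ: 1.21′ = 0.020167°; total 39.020167
  hemisphere S, so the sign is −
  Longitude: 19.967′ = 0.332783°; total 146.332783
  E → positive
Point 2:
  φ: 49.244′ = 0.820733°; total 20.820733
  S ⇒ negate
  λ: 46.34′ = 0.772333°; total 128.772333
  E → positive
Point 3:
  Lat: 89 + 48.481/60 = 89.808017
  S ⇒ negate
  Lon: 37.158′ = 0.619300°; total 101.619300
  W ⇒ negate
Point 4:
  Latitude: 17 + 43.88/60 = 17.731333
  S ⇒ negate
  Longitude: 19.47′ = 0.324500°; total 0.324500
  W ⇒ negate
Point 5:
  Latitude: 72 + 29.2657/60 = 72.487762
  hemisphere S, so the sign is −
  Lon: 21.685′ = 0.361417°; total 133.361417
  W ⇒ negate
Point 6:
  φ: 28 + 44.2564/60 = 28.737607
  N → positive
  Lon: 73 + 46.7764/60 = 73.779607
  E ⇒ keep positive

1. -39.02017, 146.33278
2. -20.82073, 128.77233
3. -89.80802, -101.61930
4. -17.73133, -0.32450
5. -72.48776, -133.36142
6. 28.73761, 73.77961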